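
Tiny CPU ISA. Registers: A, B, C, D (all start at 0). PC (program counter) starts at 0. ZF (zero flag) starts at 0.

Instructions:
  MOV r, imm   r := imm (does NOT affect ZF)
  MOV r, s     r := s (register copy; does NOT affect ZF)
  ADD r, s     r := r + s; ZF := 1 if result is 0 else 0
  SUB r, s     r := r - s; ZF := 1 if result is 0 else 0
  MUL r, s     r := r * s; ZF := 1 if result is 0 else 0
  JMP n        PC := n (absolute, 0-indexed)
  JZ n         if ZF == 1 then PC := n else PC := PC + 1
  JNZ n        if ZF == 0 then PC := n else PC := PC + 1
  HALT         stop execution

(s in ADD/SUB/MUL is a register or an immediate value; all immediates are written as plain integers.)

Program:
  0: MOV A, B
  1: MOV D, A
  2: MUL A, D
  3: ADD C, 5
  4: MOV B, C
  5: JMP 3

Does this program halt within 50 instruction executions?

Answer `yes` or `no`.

Step 1: PC=0 exec 'MOV A, B'. After: A=0 B=0 C=0 D=0 ZF=0 PC=1
Step 2: PC=1 exec 'MOV D, A'. After: A=0 B=0 C=0 D=0 ZF=0 PC=2
Step 3: PC=2 exec 'MUL A, D'. After: A=0 B=0 C=0 D=0 ZF=1 PC=3
Step 4: PC=3 exec 'ADD C, 5'. After: A=0 B=0 C=5 D=0 ZF=0 PC=4
Step 5: PC=4 exec 'MOV B, C'. After: A=0 B=5 C=5 D=0 ZF=0 PC=5
Step 6: PC=5 exec 'JMP 3'. After: A=0 B=5 C=5 D=0 ZF=0 PC=3
Step 7: PC=3 exec 'ADD C, 5'. After: A=0 B=5 C=10 D=0 ZF=0 PC=4
Step 8: PC=4 exec 'MOV B, C'. After: A=0 B=10 C=10 D=0 ZF=0 PC=5
Step 9: PC=5 exec 'JMP 3'. After: A=0 B=10 C=10 D=0 ZF=0 PC=3
Step 10: PC=3 exec 'ADD C, 5'. After: A=0 B=10 C=15 D=0 ZF=0 PC=4
Step 11: PC=4 exec 'MOV B, C'. After: A=0 B=15 C=15 D=0 ZF=0 PC=5
Step 12: PC=5 exec 'JMP 3'. After: A=0 B=15 C=15 D=0 ZF=0 PC=3
Step 13: PC=3 exec 'ADD C, 5'. After: A=0 B=15 C=20 D=0 ZF=0 PC=4
Step 14: PC=4 exec 'MOV B, C'. After: A=0 B=20 C=20 D=0 ZF=0 PC=5
Step 15: PC=5 exec 'JMP 3'. After: A=0 B=20 C=20 D=0 ZF=0 PC=3
After 50 steps: not halted. PC revisits the same instructions with no path to HALT; will never halt.

Answer: no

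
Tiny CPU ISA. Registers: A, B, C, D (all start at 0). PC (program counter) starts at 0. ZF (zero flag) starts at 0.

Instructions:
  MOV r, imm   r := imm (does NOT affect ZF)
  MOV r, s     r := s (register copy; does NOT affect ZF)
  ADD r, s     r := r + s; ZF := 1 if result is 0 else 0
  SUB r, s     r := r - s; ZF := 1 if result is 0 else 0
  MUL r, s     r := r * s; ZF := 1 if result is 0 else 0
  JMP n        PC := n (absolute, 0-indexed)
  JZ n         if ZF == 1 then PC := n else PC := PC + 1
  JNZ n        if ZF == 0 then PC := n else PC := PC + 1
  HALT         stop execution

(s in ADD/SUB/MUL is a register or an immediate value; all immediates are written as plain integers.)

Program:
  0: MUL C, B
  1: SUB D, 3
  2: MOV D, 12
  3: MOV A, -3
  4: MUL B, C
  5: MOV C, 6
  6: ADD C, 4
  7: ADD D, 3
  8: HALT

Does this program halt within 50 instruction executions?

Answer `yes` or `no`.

Answer: yes

Derivation:
Step 1: PC=0 exec 'MUL C, B'. After: A=0 B=0 C=0 D=0 ZF=1 PC=1
Step 2: PC=1 exec 'SUB D, 3'. After: A=0 B=0 C=0 D=-3 ZF=0 PC=2
Step 3: PC=2 exec 'MOV D, 12'. After: A=0 B=0 C=0 D=12 ZF=0 PC=3
Step 4: PC=3 exec 'MOV A, -3'. After: A=-3 B=0 C=0 D=12 ZF=0 PC=4
Step 5: PC=4 exec 'MUL B, C'. After: A=-3 B=0 C=0 D=12 ZF=1 PC=5
Step 6: PC=5 exec 'MOV C, 6'. After: A=-3 B=0 C=6 D=12 ZF=1 PC=6
Step 7: PC=6 exec 'ADD C, 4'. After: A=-3 B=0 C=10 D=12 ZF=0 PC=7
Step 8: PC=7 exec 'ADD D, 3'. After: A=-3 B=0 C=10 D=15 ZF=0 PC=8
Step 9: PC=8 exec 'HALT'. After: A=-3 B=0 C=10 D=15 ZF=0 PC=8 HALTED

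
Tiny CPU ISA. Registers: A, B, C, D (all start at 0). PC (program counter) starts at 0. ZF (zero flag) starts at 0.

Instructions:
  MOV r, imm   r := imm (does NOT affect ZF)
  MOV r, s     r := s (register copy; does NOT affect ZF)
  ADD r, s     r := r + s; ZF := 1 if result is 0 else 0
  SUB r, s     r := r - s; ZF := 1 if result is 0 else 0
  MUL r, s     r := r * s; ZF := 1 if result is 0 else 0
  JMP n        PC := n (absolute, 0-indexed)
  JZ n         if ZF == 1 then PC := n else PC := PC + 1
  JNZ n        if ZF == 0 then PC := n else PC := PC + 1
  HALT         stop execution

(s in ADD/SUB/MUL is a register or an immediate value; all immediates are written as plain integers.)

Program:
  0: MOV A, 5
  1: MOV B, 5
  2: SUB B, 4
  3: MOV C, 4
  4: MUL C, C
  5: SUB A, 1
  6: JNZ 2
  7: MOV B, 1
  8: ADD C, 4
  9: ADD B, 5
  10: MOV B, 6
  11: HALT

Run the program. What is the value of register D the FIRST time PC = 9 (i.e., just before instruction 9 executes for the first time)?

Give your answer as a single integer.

Step 1: PC=0 exec 'MOV A, 5'. After: A=5 B=0 C=0 D=0 ZF=0 PC=1
Step 2: PC=1 exec 'MOV B, 5'. After: A=5 B=5 C=0 D=0 ZF=0 PC=2
Step 3: PC=2 exec 'SUB B, 4'. After: A=5 B=1 C=0 D=0 ZF=0 PC=3
Step 4: PC=3 exec 'MOV C, 4'. After: A=5 B=1 C=4 D=0 ZF=0 PC=4
Step 5: PC=4 exec 'MUL C, C'. After: A=5 B=1 C=16 D=0 ZF=0 PC=5
Step 6: PC=5 exec 'SUB A, 1'. After: A=4 B=1 C=16 D=0 ZF=0 PC=6
Step 7: PC=6 exec 'JNZ 2'. After: A=4 B=1 C=16 D=0 ZF=0 PC=2
Step 8: PC=2 exec 'SUB B, 4'. After: A=4 B=-3 C=16 D=0 ZF=0 PC=3
Step 9: PC=3 exec 'MOV C, 4'. After: A=4 B=-3 C=4 D=0 ZF=0 PC=4
Step 10: PC=4 exec 'MUL C, C'. After: A=4 B=-3 C=16 D=0 ZF=0 PC=5
Step 11: PC=5 exec 'SUB A, 1'. After: A=3 B=-3 C=16 D=0 ZF=0 PC=6
Step 12: PC=6 exec 'JNZ 2'. After: A=3 B=-3 C=16 D=0 ZF=0 PC=2
Step 13: PC=2 exec 'SUB B, 4'. After: A=3 B=-7 C=16 D=0 ZF=0 PC=3
Step 14: PC=3 exec 'MOV C, 4'. After: A=3 B=-7 C=4 D=0 ZF=0 PC=4
Step 15: PC=4 exec 'MUL C, C'. After: A=3 B=-7 C=16 D=0 ZF=0 PC=5
Step 16: PC=5 exec 'SUB A, 1'. After: A=2 B=-7 C=16 D=0 ZF=0 PC=6
Step 17: PC=6 exec 'JNZ 2'. After: A=2 B=-7 C=16 D=0 ZF=0 PC=2
Step 18: PC=2 exec 'SUB B, 4'. After: A=2 B=-11 C=16 D=0 ZF=0 PC=3
Step 19: PC=3 exec 'MOV C, 4'. After: A=2 B=-11 C=4 D=0 ZF=0 PC=4
Step 20: PC=4 exec 'MUL C, C'. After: A=2 B=-11 C=16 D=0 ZF=0 PC=5
Step 21: PC=5 exec 'SUB A, 1'. After: A=1 B=-11 C=16 D=0 ZF=0 PC=6
Step 22: PC=6 exec 'JNZ 2'. After: A=1 B=-11 C=16 D=0 ZF=0 PC=2
Step 23: PC=2 exec 'SUB B, 4'. After: A=1 B=-15 C=16 D=0 ZF=0 PC=3
Step 24: PC=3 exec 'MOV C, 4'. After: A=1 B=-15 C=4 D=0 ZF=0 PC=4
Step 25: PC=4 exec 'MUL C, C'. After: A=1 B=-15 C=16 D=0 ZF=0 PC=5
Step 26: PC=5 exec 'SUB A, 1'. After: A=0 B=-15 C=16 D=0 ZF=1 PC=6
Step 27: PC=6 exec 'JNZ 2'. After: A=0 B=-15 C=16 D=0 ZF=1 PC=7
Step 28: PC=7 exec 'MOV B, 1'. After: A=0 B=1 C=16 D=0 ZF=1 PC=8
Step 29: PC=8 exec 'ADD C, 4'. After: A=0 B=1 C=20 D=0 ZF=0 PC=9
First time PC=9: D=0

0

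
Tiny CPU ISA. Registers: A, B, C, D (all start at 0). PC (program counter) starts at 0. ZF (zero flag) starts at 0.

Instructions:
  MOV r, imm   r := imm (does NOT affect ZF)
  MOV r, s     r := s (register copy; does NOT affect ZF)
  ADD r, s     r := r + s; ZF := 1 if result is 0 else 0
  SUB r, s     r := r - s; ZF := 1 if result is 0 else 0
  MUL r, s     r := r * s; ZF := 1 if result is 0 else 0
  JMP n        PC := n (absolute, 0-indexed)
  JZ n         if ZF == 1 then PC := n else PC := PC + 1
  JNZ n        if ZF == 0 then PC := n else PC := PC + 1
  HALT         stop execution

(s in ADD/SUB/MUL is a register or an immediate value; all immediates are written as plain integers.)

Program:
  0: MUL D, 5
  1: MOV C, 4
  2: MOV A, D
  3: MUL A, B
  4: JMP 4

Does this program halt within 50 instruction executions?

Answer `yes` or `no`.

Step 1: PC=0 exec 'MUL D, 5'. After: A=0 B=0 C=0 D=0 ZF=1 PC=1
Step 2: PC=1 exec 'MOV C, 4'. After: A=0 B=0 C=4 D=0 ZF=1 PC=2
Step 3: PC=2 exec 'MOV A, D'. After: A=0 B=0 C=4 D=0 ZF=1 PC=3
Step 4: PC=3 exec 'MUL A, B'. After: A=0 B=0 C=4 D=0 ZF=1 PC=4
Step 5: PC=4 exec 'JMP 4'. After: A=0 B=0 C=4 D=0 ZF=1 PC=4
State after step 5 equals state after step 4: the program is in a cycle of length 1 and will never halt.

Answer: no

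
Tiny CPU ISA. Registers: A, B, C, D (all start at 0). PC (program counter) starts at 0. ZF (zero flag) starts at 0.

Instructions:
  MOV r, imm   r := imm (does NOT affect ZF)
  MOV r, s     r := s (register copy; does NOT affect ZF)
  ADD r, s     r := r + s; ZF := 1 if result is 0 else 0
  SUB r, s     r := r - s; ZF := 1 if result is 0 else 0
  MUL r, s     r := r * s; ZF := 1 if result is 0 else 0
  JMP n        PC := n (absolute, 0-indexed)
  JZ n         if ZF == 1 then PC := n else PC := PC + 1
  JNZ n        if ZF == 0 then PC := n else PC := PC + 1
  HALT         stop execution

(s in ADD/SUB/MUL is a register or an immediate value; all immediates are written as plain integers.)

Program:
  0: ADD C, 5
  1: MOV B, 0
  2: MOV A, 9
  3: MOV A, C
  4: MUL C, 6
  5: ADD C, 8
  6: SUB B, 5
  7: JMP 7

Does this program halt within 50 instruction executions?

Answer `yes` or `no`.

Answer: no

Derivation:
Step 1: PC=0 exec 'ADD C, 5'. After: A=0 B=0 C=5 D=0 ZF=0 PC=1
Step 2: PC=1 exec 'MOV B, 0'. After: A=0 B=0 C=5 D=0 ZF=0 PC=2
Step 3: PC=2 exec 'MOV A, 9'. After: A=9 B=0 C=5 D=0 ZF=0 PC=3
Step 4: PC=3 exec 'MOV A, C'. After: A=5 B=0 C=5 D=0 ZF=0 PC=4
Step 5: PC=4 exec 'MUL C, 6'. After: A=5 B=0 C=30 D=0 ZF=0 PC=5
Step 6: PC=5 exec 'ADD C, 8'. After: A=5 B=0 C=38 D=0 ZF=0 PC=6
Step 7: PC=6 exec 'SUB B, 5'. After: A=5 B=-5 C=38 D=0 ZF=0 PC=7
Step 8: PC=7 exec 'JMP 7'. After: A=5 B=-5 C=38 D=0 ZF=0 PC=7
State after step 8 equals state after step 7: the program is in a cycle of length 1 and will never halt.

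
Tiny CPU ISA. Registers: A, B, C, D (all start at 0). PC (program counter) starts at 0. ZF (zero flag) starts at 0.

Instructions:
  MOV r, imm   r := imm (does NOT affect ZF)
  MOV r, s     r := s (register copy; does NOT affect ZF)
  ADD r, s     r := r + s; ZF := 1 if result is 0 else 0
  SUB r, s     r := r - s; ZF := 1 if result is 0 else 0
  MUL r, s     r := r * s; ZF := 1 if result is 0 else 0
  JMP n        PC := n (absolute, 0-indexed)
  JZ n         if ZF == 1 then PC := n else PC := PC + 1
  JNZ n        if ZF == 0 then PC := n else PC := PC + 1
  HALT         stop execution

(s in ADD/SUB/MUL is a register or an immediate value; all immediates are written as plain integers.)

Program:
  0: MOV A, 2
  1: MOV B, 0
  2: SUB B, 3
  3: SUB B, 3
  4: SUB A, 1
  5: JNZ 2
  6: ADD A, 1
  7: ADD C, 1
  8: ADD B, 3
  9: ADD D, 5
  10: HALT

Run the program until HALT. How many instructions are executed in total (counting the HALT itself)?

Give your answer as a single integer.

Step 1: PC=0 exec 'MOV A, 2'. After: A=2 B=0 C=0 D=0 ZF=0 PC=1
Step 2: PC=1 exec 'MOV B, 0'. After: A=2 B=0 C=0 D=0 ZF=0 PC=2
Step 3: PC=2 exec 'SUB B, 3'. After: A=2 B=-3 C=0 D=0 ZF=0 PC=3
Step 4: PC=3 exec 'SUB B, 3'. After: A=2 B=-6 C=0 D=0 ZF=0 PC=4
Step 5: PC=4 exec 'SUB A, 1'. After: A=1 B=-6 C=0 D=0 ZF=0 PC=5
Step 6: PC=5 exec 'JNZ 2'. After: A=1 B=-6 C=0 D=0 ZF=0 PC=2
Step 7: PC=2 exec 'SUB B, 3'. After: A=1 B=-9 C=0 D=0 ZF=0 PC=3
Step 8: PC=3 exec 'SUB B, 3'. After: A=1 B=-12 C=0 D=0 ZF=0 PC=4
Step 9: PC=4 exec 'SUB A, 1'. After: A=0 B=-12 C=0 D=0 ZF=1 PC=5
Step 10: PC=5 exec 'JNZ 2'. After: A=0 B=-12 C=0 D=0 ZF=1 PC=6
Step 11: PC=6 exec 'ADD A, 1'. After: A=1 B=-12 C=0 D=0 ZF=0 PC=7
Step 12: PC=7 exec 'ADD C, 1'. After: A=1 B=-12 C=1 D=0 ZF=0 PC=8
Step 13: PC=8 exec 'ADD B, 3'. After: A=1 B=-9 C=1 D=0 ZF=0 PC=9
Step 14: PC=9 exec 'ADD D, 5'. After: A=1 B=-9 C=1 D=5 ZF=0 PC=10
Step 15: PC=10 exec 'HALT'. After: A=1 B=-9 C=1 D=5 ZF=0 PC=10 HALTED
Total instructions executed: 15

Answer: 15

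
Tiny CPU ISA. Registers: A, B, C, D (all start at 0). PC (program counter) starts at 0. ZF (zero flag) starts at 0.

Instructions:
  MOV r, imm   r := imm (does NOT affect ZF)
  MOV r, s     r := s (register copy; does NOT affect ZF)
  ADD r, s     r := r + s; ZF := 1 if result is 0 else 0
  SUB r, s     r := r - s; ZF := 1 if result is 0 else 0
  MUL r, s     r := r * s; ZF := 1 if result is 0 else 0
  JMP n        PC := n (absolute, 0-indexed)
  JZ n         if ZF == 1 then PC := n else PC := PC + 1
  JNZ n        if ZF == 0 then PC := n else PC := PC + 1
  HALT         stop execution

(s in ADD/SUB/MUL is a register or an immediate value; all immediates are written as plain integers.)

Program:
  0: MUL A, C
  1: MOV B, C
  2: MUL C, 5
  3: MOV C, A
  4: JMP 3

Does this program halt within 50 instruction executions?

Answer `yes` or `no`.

Answer: no

Derivation:
Step 1: PC=0 exec 'MUL A, C'. After: A=0 B=0 C=0 D=0 ZF=1 PC=1
Step 2: PC=1 exec 'MOV B, C'. After: A=0 B=0 C=0 D=0 ZF=1 PC=2
Step 3: PC=2 exec 'MUL C, 5'. After: A=0 B=0 C=0 D=0 ZF=1 PC=3
Step 4: PC=3 exec 'MOV C, A'. After: A=0 B=0 C=0 D=0 ZF=1 PC=4
Step 5: PC=4 exec 'JMP 3'. After: A=0 B=0 C=0 D=0 ZF=1 PC=3
State after step 5 equals state after step 3: the program is in a cycle of length 2 and will never halt.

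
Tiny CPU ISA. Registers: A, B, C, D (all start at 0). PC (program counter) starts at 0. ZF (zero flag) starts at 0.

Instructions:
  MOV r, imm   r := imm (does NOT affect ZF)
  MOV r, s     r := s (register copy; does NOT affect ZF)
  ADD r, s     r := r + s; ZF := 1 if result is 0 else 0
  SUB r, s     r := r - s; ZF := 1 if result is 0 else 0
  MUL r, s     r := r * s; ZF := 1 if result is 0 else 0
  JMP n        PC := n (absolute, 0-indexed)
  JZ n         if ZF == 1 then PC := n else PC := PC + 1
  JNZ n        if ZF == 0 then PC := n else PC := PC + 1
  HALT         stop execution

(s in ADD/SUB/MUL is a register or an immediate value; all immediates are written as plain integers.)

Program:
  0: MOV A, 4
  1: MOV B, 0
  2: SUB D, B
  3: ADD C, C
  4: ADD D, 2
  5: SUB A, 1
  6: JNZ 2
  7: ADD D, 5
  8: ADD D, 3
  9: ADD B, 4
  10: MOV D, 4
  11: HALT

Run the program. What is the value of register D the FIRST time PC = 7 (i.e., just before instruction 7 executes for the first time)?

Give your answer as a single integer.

Step 1: PC=0 exec 'MOV A, 4'. After: A=4 B=0 C=0 D=0 ZF=0 PC=1
Step 2: PC=1 exec 'MOV B, 0'. After: A=4 B=0 C=0 D=0 ZF=0 PC=2
Step 3: PC=2 exec 'SUB D, B'. After: A=4 B=0 C=0 D=0 ZF=1 PC=3
Step 4: PC=3 exec 'ADD C, C'. After: A=4 B=0 C=0 D=0 ZF=1 PC=4
Step 5: PC=4 exec 'ADD D, 2'. After: A=4 B=0 C=0 D=2 ZF=0 PC=5
Step 6: PC=5 exec 'SUB A, 1'. After: A=3 B=0 C=0 D=2 ZF=0 PC=6
Step 7: PC=6 exec 'JNZ 2'. After: A=3 B=0 C=0 D=2 ZF=0 PC=2
Step 8: PC=2 exec 'SUB D, B'. After: A=3 B=0 C=0 D=2 ZF=0 PC=3
Step 9: PC=3 exec 'ADD C, C'. After: A=3 B=0 C=0 D=2 ZF=1 PC=4
Step 10: PC=4 exec 'ADD D, 2'. After: A=3 B=0 C=0 D=4 ZF=0 PC=5
Step 11: PC=5 exec 'SUB A, 1'. After: A=2 B=0 C=0 D=4 ZF=0 PC=6
Step 12: PC=6 exec 'JNZ 2'. After: A=2 B=0 C=0 D=4 ZF=0 PC=2
Step 13: PC=2 exec 'SUB D, B'. After: A=2 B=0 C=0 D=4 ZF=0 PC=3
Step 14: PC=3 exec 'ADD C, C'. After: A=2 B=0 C=0 D=4 ZF=1 PC=4
Step 15: PC=4 exec 'ADD D, 2'. After: A=2 B=0 C=0 D=6 ZF=0 PC=5
Step 16: PC=5 exec 'SUB A, 1'. After: A=1 B=0 C=0 D=6 ZF=0 PC=6
Step 17: PC=6 exec 'JNZ 2'. After: A=1 B=0 C=0 D=6 ZF=0 PC=2
Step 18: PC=2 exec 'SUB D, B'. After: A=1 B=0 C=0 D=6 ZF=0 PC=3
Step 19: PC=3 exec 'ADD C, C'. After: A=1 B=0 C=0 D=6 ZF=1 PC=4
Step 20: PC=4 exec 'ADD D, 2'. After: A=1 B=0 C=0 D=8 ZF=0 PC=5
Step 21: PC=5 exec 'SUB A, 1'. After: A=0 B=0 C=0 D=8 ZF=1 PC=6
Step 22: PC=6 exec 'JNZ 2'. After: A=0 B=0 C=0 D=8 ZF=1 PC=7
First time PC=7: D=8

8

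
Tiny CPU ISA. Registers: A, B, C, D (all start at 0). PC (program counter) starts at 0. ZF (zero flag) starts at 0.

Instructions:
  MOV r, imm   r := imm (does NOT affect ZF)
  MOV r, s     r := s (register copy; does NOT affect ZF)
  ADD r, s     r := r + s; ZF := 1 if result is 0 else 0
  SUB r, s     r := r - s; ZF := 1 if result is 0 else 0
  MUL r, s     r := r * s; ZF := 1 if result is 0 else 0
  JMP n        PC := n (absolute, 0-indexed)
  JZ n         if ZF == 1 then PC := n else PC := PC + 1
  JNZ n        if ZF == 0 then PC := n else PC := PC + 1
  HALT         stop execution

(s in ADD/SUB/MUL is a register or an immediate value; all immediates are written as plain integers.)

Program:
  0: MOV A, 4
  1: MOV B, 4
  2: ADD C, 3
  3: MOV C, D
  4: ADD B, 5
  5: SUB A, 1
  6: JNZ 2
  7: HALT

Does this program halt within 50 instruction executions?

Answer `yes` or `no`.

Step 1: PC=0 exec 'MOV A, 4'. After: A=4 B=0 C=0 D=0 ZF=0 PC=1
Step 2: PC=1 exec 'MOV B, 4'. After: A=4 B=4 C=0 D=0 ZF=0 PC=2
Step 3: PC=2 exec 'ADD C, 3'. After: A=4 B=4 C=3 D=0 ZF=0 PC=3
Step 4: PC=3 exec 'MOV C, D'. After: A=4 B=4 C=0 D=0 ZF=0 PC=4
Step 5: PC=4 exec 'ADD B, 5'. After: A=4 B=9 C=0 D=0 ZF=0 PC=5
Step 6: PC=5 exec 'SUB A, 1'. After: A=3 B=9 C=0 D=0 ZF=0 PC=6
Step 7: PC=6 exec 'JNZ 2'. After: A=3 B=9 C=0 D=0 ZF=0 PC=2
Step 8: PC=2 exec 'ADD C, 3'. After: A=3 B=9 C=3 D=0 ZF=0 PC=3
Step 9: PC=3 exec 'MOV C, D'. After: A=3 B=9 C=0 D=0 ZF=0 PC=4
Step 10: PC=4 exec 'ADD B, 5'. After: A=3 B=14 C=0 D=0 ZF=0 PC=5
Step 11: PC=5 exec 'SUB A, 1'. After: A=2 B=14 C=0 D=0 ZF=0 PC=6
Step 12: PC=6 exec 'JNZ 2'. After: A=2 B=14 C=0 D=0 ZF=0 PC=2
Step 13: PC=2 exec 'ADD C, 3'. After: A=2 B=14 C=3 D=0 ZF=0 PC=3
Step 14: PC=3 exec 'MOV C, D'. After: A=2 B=14 C=0 D=0 ZF=0 PC=4
Step 15: PC=4 exec 'ADD B, 5'. After: A=2 B=19 C=0 D=0 ZF=0 PC=5
Step 16: PC=5 exec 'SUB A, 1'. After: A=1 B=19 C=0 D=0 ZF=0 PC=6
Step 17: PC=6 exec 'JNZ 2'. After: A=1 B=19 C=0 D=0 ZF=0 PC=2
Step 18: PC=2 exec 'ADD C, 3'. After: A=1 B=19 C=3 D=0 ZF=0 PC=3
Step 19: PC=3 exec 'MOV C, D'. After: A=1 B=19 C=0 D=0 ZF=0 PC=4
Step 20: PC=4 exec 'ADD B, 5'. After: A=1 B=24 C=0 D=0 ZF=0 PC=5
Step 21: PC=5 exec 'SUB A, 1'. After: A=0 B=24 C=0 D=0 ZF=1 PC=6
Step 22: PC=6 exec 'JNZ 2'. After: A=0 B=24 C=0 D=0 ZF=1 PC=7
Step 23: PC=7 exec 'HALT'. After: A=0 B=24 C=0 D=0 ZF=1 PC=7 HALTED

Answer: yes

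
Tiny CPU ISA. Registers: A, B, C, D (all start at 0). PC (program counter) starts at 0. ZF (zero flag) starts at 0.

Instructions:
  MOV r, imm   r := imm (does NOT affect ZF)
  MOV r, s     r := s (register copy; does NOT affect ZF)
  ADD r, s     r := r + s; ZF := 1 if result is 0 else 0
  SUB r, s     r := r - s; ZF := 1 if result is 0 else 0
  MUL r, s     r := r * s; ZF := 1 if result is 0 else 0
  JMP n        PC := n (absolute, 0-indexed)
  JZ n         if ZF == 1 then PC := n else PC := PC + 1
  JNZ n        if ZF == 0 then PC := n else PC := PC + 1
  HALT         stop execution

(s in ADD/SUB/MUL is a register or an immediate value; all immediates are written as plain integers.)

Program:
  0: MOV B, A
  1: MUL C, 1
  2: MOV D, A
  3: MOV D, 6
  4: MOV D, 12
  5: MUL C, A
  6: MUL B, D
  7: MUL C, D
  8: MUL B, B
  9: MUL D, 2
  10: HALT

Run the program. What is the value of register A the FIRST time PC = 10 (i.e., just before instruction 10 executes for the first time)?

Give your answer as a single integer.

Step 1: PC=0 exec 'MOV B, A'. After: A=0 B=0 C=0 D=0 ZF=0 PC=1
Step 2: PC=1 exec 'MUL C, 1'. After: A=0 B=0 C=0 D=0 ZF=1 PC=2
Step 3: PC=2 exec 'MOV D, A'. After: A=0 B=0 C=0 D=0 ZF=1 PC=3
Step 4: PC=3 exec 'MOV D, 6'. After: A=0 B=0 C=0 D=6 ZF=1 PC=4
Step 5: PC=4 exec 'MOV D, 12'. After: A=0 B=0 C=0 D=12 ZF=1 PC=5
Step 6: PC=5 exec 'MUL C, A'. After: A=0 B=0 C=0 D=12 ZF=1 PC=6
Step 7: PC=6 exec 'MUL B, D'. After: A=0 B=0 C=0 D=12 ZF=1 PC=7
Step 8: PC=7 exec 'MUL C, D'. After: A=0 B=0 C=0 D=12 ZF=1 PC=8
Step 9: PC=8 exec 'MUL B, B'. After: A=0 B=0 C=0 D=12 ZF=1 PC=9
Step 10: PC=9 exec 'MUL D, 2'. After: A=0 B=0 C=0 D=24 ZF=0 PC=10
First time PC=10: A=0

0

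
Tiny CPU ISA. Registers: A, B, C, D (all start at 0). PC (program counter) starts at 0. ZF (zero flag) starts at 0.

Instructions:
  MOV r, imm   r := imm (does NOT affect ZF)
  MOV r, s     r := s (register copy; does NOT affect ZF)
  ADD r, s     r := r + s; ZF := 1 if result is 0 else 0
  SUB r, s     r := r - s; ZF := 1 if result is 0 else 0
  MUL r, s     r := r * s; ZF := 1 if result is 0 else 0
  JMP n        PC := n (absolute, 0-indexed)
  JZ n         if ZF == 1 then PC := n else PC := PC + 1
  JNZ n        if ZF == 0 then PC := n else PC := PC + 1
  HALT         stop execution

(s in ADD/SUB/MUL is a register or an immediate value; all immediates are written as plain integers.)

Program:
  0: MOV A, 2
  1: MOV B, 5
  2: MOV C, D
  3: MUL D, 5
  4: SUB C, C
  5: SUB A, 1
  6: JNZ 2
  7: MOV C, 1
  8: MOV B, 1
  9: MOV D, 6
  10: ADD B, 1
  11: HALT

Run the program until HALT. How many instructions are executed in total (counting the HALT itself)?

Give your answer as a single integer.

Answer: 17

Derivation:
Step 1: PC=0 exec 'MOV A, 2'. After: A=2 B=0 C=0 D=0 ZF=0 PC=1
Step 2: PC=1 exec 'MOV B, 5'. After: A=2 B=5 C=0 D=0 ZF=0 PC=2
Step 3: PC=2 exec 'MOV C, D'. After: A=2 B=5 C=0 D=0 ZF=0 PC=3
Step 4: PC=3 exec 'MUL D, 5'. After: A=2 B=5 C=0 D=0 ZF=1 PC=4
Step 5: PC=4 exec 'SUB C, C'. After: A=2 B=5 C=0 D=0 ZF=1 PC=5
Step 6: PC=5 exec 'SUB A, 1'. After: A=1 B=5 C=0 D=0 ZF=0 PC=6
Step 7: PC=6 exec 'JNZ 2'. After: A=1 B=5 C=0 D=0 ZF=0 PC=2
Step 8: PC=2 exec 'MOV C, D'. After: A=1 B=5 C=0 D=0 ZF=0 PC=3
Step 9: PC=3 exec 'MUL D, 5'. After: A=1 B=5 C=0 D=0 ZF=1 PC=4
Step 10: PC=4 exec 'SUB C, C'. After: A=1 B=5 C=0 D=0 ZF=1 PC=5
Step 11: PC=5 exec 'SUB A, 1'. After: A=0 B=5 C=0 D=0 ZF=1 PC=6
Step 12: PC=6 exec 'JNZ 2'. After: A=0 B=5 C=0 D=0 ZF=1 PC=7
Step 13: PC=7 exec 'MOV C, 1'. After: A=0 B=5 C=1 D=0 ZF=1 PC=8
Step 14: PC=8 exec 'MOV B, 1'. After: A=0 B=1 C=1 D=0 ZF=1 PC=9
Step 15: PC=9 exec 'MOV D, 6'. After: A=0 B=1 C=1 D=6 ZF=1 PC=10
Step 16: PC=10 exec 'ADD B, 1'. After: A=0 B=2 C=1 D=6 ZF=0 PC=11
Step 17: PC=11 exec 'HALT'. After: A=0 B=2 C=1 D=6 ZF=0 PC=11 HALTED
Total instructions executed: 17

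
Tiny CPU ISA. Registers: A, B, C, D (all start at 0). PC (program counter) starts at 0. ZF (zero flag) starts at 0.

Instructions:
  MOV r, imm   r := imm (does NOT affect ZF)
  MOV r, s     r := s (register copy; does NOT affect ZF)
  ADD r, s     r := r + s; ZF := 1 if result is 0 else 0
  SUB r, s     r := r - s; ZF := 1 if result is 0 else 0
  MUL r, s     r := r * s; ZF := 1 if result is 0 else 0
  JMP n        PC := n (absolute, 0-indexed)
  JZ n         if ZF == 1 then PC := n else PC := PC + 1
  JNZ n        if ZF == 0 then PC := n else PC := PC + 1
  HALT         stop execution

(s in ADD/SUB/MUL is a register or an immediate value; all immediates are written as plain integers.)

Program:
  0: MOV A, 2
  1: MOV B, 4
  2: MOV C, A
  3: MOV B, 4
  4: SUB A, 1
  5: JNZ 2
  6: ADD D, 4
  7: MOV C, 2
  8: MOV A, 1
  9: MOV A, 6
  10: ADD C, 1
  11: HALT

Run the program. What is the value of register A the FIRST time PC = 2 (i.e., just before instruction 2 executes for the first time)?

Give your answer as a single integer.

Step 1: PC=0 exec 'MOV A, 2'. After: A=2 B=0 C=0 D=0 ZF=0 PC=1
Step 2: PC=1 exec 'MOV B, 4'. After: A=2 B=4 C=0 D=0 ZF=0 PC=2
First time PC=2: A=2

2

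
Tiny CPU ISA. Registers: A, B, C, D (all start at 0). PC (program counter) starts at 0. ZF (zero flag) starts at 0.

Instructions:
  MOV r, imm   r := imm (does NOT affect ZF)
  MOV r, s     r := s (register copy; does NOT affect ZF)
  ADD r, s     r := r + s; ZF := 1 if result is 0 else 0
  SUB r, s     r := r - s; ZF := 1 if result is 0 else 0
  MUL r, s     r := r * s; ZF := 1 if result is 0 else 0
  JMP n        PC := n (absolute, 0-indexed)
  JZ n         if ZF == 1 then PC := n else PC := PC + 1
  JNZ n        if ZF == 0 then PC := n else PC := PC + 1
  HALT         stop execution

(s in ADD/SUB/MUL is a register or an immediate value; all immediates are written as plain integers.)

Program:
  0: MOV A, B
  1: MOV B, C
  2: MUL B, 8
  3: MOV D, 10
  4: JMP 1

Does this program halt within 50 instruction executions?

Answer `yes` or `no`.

Step 1: PC=0 exec 'MOV A, B'. After: A=0 B=0 C=0 D=0 ZF=0 PC=1
Step 2: PC=1 exec 'MOV B, C'. After: A=0 B=0 C=0 D=0 ZF=0 PC=2
Step 3: PC=2 exec 'MUL B, 8'. After: A=0 B=0 C=0 D=0 ZF=1 PC=3
Step 4: PC=3 exec 'MOV D, 10'. After: A=0 B=0 C=0 D=10 ZF=1 PC=4
Step 5: PC=4 exec 'JMP 1'. After: A=0 B=0 C=0 D=10 ZF=1 PC=1
Step 6: PC=1 exec 'MOV B, C'. After: A=0 B=0 C=0 D=10 ZF=1 PC=2
Step 7: PC=2 exec 'MUL B, 8'. After: A=0 B=0 C=0 D=10 ZF=1 PC=3
Step 8: PC=3 exec 'MOV D, 10'. After: A=0 B=0 C=0 D=10 ZF=1 PC=4
State after step 8 equals state after step 4: the program is in a cycle of length 4 and will never halt.

Answer: no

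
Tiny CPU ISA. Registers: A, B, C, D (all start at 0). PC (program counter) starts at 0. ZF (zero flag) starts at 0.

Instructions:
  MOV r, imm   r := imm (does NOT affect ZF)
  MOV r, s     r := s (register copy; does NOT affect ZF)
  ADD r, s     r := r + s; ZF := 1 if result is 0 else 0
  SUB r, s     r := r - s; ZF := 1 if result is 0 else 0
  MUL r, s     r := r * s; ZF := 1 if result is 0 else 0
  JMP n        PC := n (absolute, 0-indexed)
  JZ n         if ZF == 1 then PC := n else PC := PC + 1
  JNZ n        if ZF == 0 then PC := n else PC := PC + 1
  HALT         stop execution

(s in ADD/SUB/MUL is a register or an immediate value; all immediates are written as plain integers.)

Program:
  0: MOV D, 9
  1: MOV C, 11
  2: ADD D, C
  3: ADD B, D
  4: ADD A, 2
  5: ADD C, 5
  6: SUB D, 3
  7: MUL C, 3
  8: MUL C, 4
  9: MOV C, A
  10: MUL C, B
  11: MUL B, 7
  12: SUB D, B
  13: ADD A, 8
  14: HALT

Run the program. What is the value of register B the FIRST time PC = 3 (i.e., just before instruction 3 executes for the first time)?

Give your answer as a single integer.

Step 1: PC=0 exec 'MOV D, 9'. After: A=0 B=0 C=0 D=9 ZF=0 PC=1
Step 2: PC=1 exec 'MOV C, 11'. After: A=0 B=0 C=11 D=9 ZF=0 PC=2
Step 3: PC=2 exec 'ADD D, C'. After: A=0 B=0 C=11 D=20 ZF=0 PC=3
First time PC=3: B=0

0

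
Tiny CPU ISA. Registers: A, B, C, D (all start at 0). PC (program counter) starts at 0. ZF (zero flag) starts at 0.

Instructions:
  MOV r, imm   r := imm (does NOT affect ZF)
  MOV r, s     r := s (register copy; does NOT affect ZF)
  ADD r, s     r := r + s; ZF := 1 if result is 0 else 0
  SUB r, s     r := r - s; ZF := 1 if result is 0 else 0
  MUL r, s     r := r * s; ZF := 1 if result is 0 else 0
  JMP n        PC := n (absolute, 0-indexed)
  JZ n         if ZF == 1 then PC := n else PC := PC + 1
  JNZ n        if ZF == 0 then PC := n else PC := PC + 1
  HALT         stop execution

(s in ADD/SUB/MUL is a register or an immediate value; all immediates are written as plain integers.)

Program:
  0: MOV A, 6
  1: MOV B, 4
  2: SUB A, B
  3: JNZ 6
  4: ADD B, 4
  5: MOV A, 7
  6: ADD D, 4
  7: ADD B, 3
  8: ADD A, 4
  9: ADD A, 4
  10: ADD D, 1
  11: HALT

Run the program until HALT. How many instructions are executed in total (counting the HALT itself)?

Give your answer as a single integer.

Step 1: PC=0 exec 'MOV A, 6'. After: A=6 B=0 C=0 D=0 ZF=0 PC=1
Step 2: PC=1 exec 'MOV B, 4'. After: A=6 B=4 C=0 D=0 ZF=0 PC=2
Step 3: PC=2 exec 'SUB A, B'. After: A=2 B=4 C=0 D=0 ZF=0 PC=3
Step 4: PC=3 exec 'JNZ 6'. After: A=2 B=4 C=0 D=0 ZF=0 PC=6
Step 5: PC=6 exec 'ADD D, 4'. After: A=2 B=4 C=0 D=4 ZF=0 PC=7
Step 6: PC=7 exec 'ADD B, 3'. After: A=2 B=7 C=0 D=4 ZF=0 PC=8
Step 7: PC=8 exec 'ADD A, 4'. After: A=6 B=7 C=0 D=4 ZF=0 PC=9
Step 8: PC=9 exec 'ADD A, 4'. After: A=10 B=7 C=0 D=4 ZF=0 PC=10
Step 9: PC=10 exec 'ADD D, 1'. After: A=10 B=7 C=0 D=5 ZF=0 PC=11
Step 10: PC=11 exec 'HALT'. After: A=10 B=7 C=0 D=5 ZF=0 PC=11 HALTED
Total instructions executed: 10

Answer: 10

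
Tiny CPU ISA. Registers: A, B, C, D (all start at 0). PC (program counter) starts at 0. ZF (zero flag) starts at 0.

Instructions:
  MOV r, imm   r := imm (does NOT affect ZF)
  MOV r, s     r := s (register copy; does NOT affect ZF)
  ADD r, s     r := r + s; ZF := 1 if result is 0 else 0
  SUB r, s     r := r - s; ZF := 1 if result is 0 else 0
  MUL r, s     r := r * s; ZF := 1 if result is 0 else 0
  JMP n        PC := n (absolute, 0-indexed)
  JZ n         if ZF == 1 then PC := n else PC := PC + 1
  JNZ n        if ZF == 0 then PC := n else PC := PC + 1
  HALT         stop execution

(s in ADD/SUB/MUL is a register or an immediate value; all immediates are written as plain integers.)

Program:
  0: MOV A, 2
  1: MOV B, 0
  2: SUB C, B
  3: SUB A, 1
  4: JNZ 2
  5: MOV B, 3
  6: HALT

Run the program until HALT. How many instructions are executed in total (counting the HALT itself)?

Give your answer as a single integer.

Answer: 10

Derivation:
Step 1: PC=0 exec 'MOV A, 2'. After: A=2 B=0 C=0 D=0 ZF=0 PC=1
Step 2: PC=1 exec 'MOV B, 0'. After: A=2 B=0 C=0 D=0 ZF=0 PC=2
Step 3: PC=2 exec 'SUB C, B'. After: A=2 B=0 C=0 D=0 ZF=1 PC=3
Step 4: PC=3 exec 'SUB A, 1'. After: A=1 B=0 C=0 D=0 ZF=0 PC=4
Step 5: PC=4 exec 'JNZ 2'. After: A=1 B=0 C=0 D=0 ZF=0 PC=2
Step 6: PC=2 exec 'SUB C, B'. After: A=1 B=0 C=0 D=0 ZF=1 PC=3
Step 7: PC=3 exec 'SUB A, 1'. After: A=0 B=0 C=0 D=0 ZF=1 PC=4
Step 8: PC=4 exec 'JNZ 2'. After: A=0 B=0 C=0 D=0 ZF=1 PC=5
Step 9: PC=5 exec 'MOV B, 3'. After: A=0 B=3 C=0 D=0 ZF=1 PC=6
Step 10: PC=6 exec 'HALT'. After: A=0 B=3 C=0 D=0 ZF=1 PC=6 HALTED
Total instructions executed: 10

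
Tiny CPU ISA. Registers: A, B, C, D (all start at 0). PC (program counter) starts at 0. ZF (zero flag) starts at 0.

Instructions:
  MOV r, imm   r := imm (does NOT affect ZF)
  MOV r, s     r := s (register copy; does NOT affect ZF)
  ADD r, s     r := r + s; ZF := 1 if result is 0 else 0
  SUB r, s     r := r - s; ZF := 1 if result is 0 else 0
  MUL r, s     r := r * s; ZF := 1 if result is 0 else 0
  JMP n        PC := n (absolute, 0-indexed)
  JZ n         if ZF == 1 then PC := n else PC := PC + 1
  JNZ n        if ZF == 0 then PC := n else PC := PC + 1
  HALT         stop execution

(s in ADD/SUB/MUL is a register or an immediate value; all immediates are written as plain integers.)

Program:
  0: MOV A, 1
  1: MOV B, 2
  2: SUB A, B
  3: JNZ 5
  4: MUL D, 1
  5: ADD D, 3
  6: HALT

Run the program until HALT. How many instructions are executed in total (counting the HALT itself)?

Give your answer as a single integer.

Step 1: PC=0 exec 'MOV A, 1'. After: A=1 B=0 C=0 D=0 ZF=0 PC=1
Step 2: PC=1 exec 'MOV B, 2'. After: A=1 B=2 C=0 D=0 ZF=0 PC=2
Step 3: PC=2 exec 'SUB A, B'. After: A=-1 B=2 C=0 D=0 ZF=0 PC=3
Step 4: PC=3 exec 'JNZ 5'. After: A=-1 B=2 C=0 D=0 ZF=0 PC=5
Step 5: PC=5 exec 'ADD D, 3'. After: A=-1 B=2 C=0 D=3 ZF=0 PC=6
Step 6: PC=6 exec 'HALT'. After: A=-1 B=2 C=0 D=3 ZF=0 PC=6 HALTED
Total instructions executed: 6

Answer: 6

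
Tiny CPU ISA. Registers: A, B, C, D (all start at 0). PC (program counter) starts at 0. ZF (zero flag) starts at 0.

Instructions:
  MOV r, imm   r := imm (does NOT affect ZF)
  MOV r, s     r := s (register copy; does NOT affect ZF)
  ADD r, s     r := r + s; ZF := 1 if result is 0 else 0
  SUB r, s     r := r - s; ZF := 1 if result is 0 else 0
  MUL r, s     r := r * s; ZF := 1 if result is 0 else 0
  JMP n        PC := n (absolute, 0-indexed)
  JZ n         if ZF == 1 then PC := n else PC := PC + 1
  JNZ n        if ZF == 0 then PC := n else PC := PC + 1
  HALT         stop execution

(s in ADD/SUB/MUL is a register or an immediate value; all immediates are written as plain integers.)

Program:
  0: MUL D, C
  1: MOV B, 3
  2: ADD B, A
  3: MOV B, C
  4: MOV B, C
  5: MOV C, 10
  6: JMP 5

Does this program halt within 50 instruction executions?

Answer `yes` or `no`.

Answer: no

Derivation:
Step 1: PC=0 exec 'MUL D, C'. After: A=0 B=0 C=0 D=0 ZF=1 PC=1
Step 2: PC=1 exec 'MOV B, 3'. After: A=0 B=3 C=0 D=0 ZF=1 PC=2
Step 3: PC=2 exec 'ADD B, A'. After: A=0 B=3 C=0 D=0 ZF=0 PC=3
Step 4: PC=3 exec 'MOV B, C'. After: A=0 B=0 C=0 D=0 ZF=0 PC=4
Step 5: PC=4 exec 'MOV B, C'. After: A=0 B=0 C=0 D=0 ZF=0 PC=5
Step 6: PC=5 exec 'MOV C, 10'. After: A=0 B=0 C=10 D=0 ZF=0 PC=6
Step 7: PC=6 exec 'JMP 5'. After: A=0 B=0 C=10 D=0 ZF=0 PC=5
Step 8: PC=5 exec 'MOV C, 10'. After: A=0 B=0 C=10 D=0 ZF=0 PC=6
State after step 8 equals state after step 6: the program is in a cycle of length 2 and will never halt.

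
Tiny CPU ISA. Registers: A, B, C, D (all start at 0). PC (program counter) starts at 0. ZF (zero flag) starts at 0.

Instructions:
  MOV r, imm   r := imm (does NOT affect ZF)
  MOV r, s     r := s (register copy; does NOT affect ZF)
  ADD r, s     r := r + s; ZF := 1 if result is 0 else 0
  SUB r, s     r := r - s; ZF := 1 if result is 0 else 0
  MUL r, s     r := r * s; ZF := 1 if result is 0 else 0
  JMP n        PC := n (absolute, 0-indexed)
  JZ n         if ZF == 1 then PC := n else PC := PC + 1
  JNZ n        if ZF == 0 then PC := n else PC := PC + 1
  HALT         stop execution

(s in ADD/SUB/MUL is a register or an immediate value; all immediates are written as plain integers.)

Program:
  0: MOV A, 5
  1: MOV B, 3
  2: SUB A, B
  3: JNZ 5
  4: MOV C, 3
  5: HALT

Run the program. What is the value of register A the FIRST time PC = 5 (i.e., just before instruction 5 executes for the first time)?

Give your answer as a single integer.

Step 1: PC=0 exec 'MOV A, 5'. After: A=5 B=0 C=0 D=0 ZF=0 PC=1
Step 2: PC=1 exec 'MOV B, 3'. After: A=5 B=3 C=0 D=0 ZF=0 PC=2
Step 3: PC=2 exec 'SUB A, B'. After: A=2 B=3 C=0 D=0 ZF=0 PC=3
Step 4: PC=3 exec 'JNZ 5'. After: A=2 B=3 C=0 D=0 ZF=0 PC=5
First time PC=5: A=2

2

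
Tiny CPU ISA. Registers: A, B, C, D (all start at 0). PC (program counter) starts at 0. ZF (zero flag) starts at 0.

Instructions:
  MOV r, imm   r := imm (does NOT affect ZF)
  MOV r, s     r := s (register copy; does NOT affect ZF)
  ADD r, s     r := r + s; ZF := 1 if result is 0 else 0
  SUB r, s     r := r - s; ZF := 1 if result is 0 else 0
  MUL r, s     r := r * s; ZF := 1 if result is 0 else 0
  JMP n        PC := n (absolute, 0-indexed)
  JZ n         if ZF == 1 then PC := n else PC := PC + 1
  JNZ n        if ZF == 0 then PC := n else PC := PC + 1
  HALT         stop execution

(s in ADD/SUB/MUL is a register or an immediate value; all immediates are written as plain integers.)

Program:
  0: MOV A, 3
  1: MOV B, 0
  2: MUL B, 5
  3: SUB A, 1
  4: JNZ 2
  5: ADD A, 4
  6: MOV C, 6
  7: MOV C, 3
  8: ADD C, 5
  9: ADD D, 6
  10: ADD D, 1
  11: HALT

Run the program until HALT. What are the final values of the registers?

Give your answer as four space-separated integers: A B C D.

Answer: 4 0 8 7

Derivation:
Step 1: PC=0 exec 'MOV A, 3'. After: A=3 B=0 C=0 D=0 ZF=0 PC=1
Step 2: PC=1 exec 'MOV B, 0'. After: A=3 B=0 C=0 D=0 ZF=0 PC=2
Step 3: PC=2 exec 'MUL B, 5'. After: A=3 B=0 C=0 D=0 ZF=1 PC=3
Step 4: PC=3 exec 'SUB A, 1'. After: A=2 B=0 C=0 D=0 ZF=0 PC=4
Step 5: PC=4 exec 'JNZ 2'. After: A=2 B=0 C=0 D=0 ZF=0 PC=2
Step 6: PC=2 exec 'MUL B, 5'. After: A=2 B=0 C=0 D=0 ZF=1 PC=3
Step 7: PC=3 exec 'SUB A, 1'. After: A=1 B=0 C=0 D=0 ZF=0 PC=4
Step 8: PC=4 exec 'JNZ 2'. After: A=1 B=0 C=0 D=0 ZF=0 PC=2
Step 9: PC=2 exec 'MUL B, 5'. After: A=1 B=0 C=0 D=0 ZF=1 PC=3
Step 10: PC=3 exec 'SUB A, 1'. After: A=0 B=0 C=0 D=0 ZF=1 PC=4
Step 11: PC=4 exec 'JNZ 2'. After: A=0 B=0 C=0 D=0 ZF=1 PC=5
Step 12: PC=5 exec 'ADD A, 4'. After: A=4 B=0 C=0 D=0 ZF=0 PC=6
Step 13: PC=6 exec 'MOV C, 6'. After: A=4 B=0 C=6 D=0 ZF=0 PC=7
Step 14: PC=7 exec 'MOV C, 3'. After: A=4 B=0 C=3 D=0 ZF=0 PC=8
Step 15: PC=8 exec 'ADD C, 5'. After: A=4 B=0 C=8 D=0 ZF=0 PC=9
Step 16: PC=9 exec 'ADD D, 6'. After: A=4 B=0 C=8 D=6 ZF=0 PC=10
Step 17: PC=10 exec 'ADD D, 1'. After: A=4 B=0 C=8 D=7 ZF=0 PC=11
Step 18: PC=11 exec 'HALT'. After: A=4 B=0 C=8 D=7 ZF=0 PC=11 HALTED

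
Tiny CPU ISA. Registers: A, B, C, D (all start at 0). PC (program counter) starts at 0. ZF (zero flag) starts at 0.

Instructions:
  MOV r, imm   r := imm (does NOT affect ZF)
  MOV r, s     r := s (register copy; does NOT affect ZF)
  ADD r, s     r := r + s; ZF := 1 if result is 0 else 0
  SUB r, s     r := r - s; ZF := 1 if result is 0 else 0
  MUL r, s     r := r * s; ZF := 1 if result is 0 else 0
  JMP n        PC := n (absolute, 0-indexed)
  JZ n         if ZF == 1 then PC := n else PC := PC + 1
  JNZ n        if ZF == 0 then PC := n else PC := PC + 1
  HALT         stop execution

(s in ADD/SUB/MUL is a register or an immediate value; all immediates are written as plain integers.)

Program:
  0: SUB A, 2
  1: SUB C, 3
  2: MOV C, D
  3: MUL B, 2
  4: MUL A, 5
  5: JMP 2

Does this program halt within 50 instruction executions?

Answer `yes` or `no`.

Answer: no

Derivation:
Step 1: PC=0 exec 'SUB A, 2'. After: A=-2 B=0 C=0 D=0 ZF=0 PC=1
Step 2: PC=1 exec 'SUB C, 3'. After: A=-2 B=0 C=-3 D=0 ZF=0 PC=2
Step 3: PC=2 exec 'MOV C, D'. After: A=-2 B=0 C=0 D=0 ZF=0 PC=3
Step 4: PC=3 exec 'MUL B, 2'. After: A=-2 B=0 C=0 D=0 ZF=1 PC=4
Step 5: PC=4 exec 'MUL A, 5'. After: A=-10 B=0 C=0 D=0 ZF=0 PC=5
Step 6: PC=5 exec 'JMP 2'. After: A=-10 B=0 C=0 D=0 ZF=0 PC=2
Step 7: PC=2 exec 'MOV C, D'. After: A=-10 B=0 C=0 D=0 ZF=0 PC=3
Step 8: PC=3 exec 'MUL B, 2'. After: A=-10 B=0 C=0 D=0 ZF=1 PC=4
Step 9: PC=4 exec 'MUL A, 5'. After: A=-50 B=0 C=0 D=0 ZF=0 PC=5
Step 10: PC=5 exec 'JMP 2'. After: A=-50 B=0 C=0 D=0 ZF=0 PC=2
Step 11: PC=2 exec 'MOV C, D'. After: A=-50 B=0 C=0 D=0 ZF=0 PC=3
Step 12: PC=3 exec 'MUL B, 2'. After: A=-50 B=0 C=0 D=0 ZF=1 PC=4
Step 13: PC=4 exec 'MUL A, 5'. After: A=-250 B=0 C=0 D=0 ZF=0 PC=5
Step 14: PC=5 exec 'JMP 2'. After: A=-250 B=0 C=0 D=0 ZF=0 PC=2
Step 15: PC=2 exec 'MOV C, D'. After: A=-250 B=0 C=0 D=0 ZF=0 PC=3
After 50 steps: not halted. PC revisits the same instructions with no path to HALT; will never halt.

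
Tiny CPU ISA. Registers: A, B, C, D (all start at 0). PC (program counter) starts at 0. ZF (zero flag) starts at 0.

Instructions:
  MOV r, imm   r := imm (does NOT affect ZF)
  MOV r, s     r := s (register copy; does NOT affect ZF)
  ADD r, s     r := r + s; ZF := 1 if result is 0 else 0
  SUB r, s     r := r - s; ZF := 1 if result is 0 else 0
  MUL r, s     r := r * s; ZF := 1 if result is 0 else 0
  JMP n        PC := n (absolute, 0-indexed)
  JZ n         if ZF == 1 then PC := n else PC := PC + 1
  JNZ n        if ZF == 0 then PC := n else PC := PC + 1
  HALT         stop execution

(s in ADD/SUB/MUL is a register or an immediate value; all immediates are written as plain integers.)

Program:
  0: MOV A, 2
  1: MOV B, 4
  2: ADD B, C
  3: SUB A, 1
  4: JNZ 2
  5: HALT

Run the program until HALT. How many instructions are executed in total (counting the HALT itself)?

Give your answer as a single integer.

Step 1: PC=0 exec 'MOV A, 2'. After: A=2 B=0 C=0 D=0 ZF=0 PC=1
Step 2: PC=1 exec 'MOV B, 4'. After: A=2 B=4 C=0 D=0 ZF=0 PC=2
Step 3: PC=2 exec 'ADD B, C'. After: A=2 B=4 C=0 D=0 ZF=0 PC=3
Step 4: PC=3 exec 'SUB A, 1'. After: A=1 B=4 C=0 D=0 ZF=0 PC=4
Step 5: PC=4 exec 'JNZ 2'. After: A=1 B=4 C=0 D=0 ZF=0 PC=2
Step 6: PC=2 exec 'ADD B, C'. After: A=1 B=4 C=0 D=0 ZF=0 PC=3
Step 7: PC=3 exec 'SUB A, 1'. After: A=0 B=4 C=0 D=0 ZF=1 PC=4
Step 8: PC=4 exec 'JNZ 2'. After: A=0 B=4 C=0 D=0 ZF=1 PC=5
Step 9: PC=5 exec 'HALT'. After: A=0 B=4 C=0 D=0 ZF=1 PC=5 HALTED
Total instructions executed: 9

Answer: 9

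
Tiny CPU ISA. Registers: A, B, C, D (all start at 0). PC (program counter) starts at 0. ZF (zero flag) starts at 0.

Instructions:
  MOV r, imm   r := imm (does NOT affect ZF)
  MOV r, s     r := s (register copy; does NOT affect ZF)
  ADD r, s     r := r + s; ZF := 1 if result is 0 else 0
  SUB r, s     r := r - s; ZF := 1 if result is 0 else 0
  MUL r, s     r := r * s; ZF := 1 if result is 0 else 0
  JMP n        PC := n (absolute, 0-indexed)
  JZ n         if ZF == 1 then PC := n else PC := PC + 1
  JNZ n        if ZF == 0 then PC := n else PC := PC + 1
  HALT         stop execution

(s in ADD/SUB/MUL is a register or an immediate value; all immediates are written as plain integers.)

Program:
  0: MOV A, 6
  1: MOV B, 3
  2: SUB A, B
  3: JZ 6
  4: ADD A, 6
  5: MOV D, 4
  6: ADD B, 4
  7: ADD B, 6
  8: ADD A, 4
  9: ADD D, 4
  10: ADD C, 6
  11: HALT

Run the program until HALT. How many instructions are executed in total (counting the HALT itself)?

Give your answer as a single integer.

Step 1: PC=0 exec 'MOV A, 6'. After: A=6 B=0 C=0 D=0 ZF=0 PC=1
Step 2: PC=1 exec 'MOV B, 3'. After: A=6 B=3 C=0 D=0 ZF=0 PC=2
Step 3: PC=2 exec 'SUB A, B'. After: A=3 B=3 C=0 D=0 ZF=0 PC=3
Step 4: PC=3 exec 'JZ 6'. After: A=3 B=3 C=0 D=0 ZF=0 PC=4
Step 5: PC=4 exec 'ADD A, 6'. After: A=9 B=3 C=0 D=0 ZF=0 PC=5
Step 6: PC=5 exec 'MOV D, 4'. After: A=9 B=3 C=0 D=4 ZF=0 PC=6
Step 7: PC=6 exec 'ADD B, 4'. After: A=9 B=7 C=0 D=4 ZF=0 PC=7
Step 8: PC=7 exec 'ADD B, 6'. After: A=9 B=13 C=0 D=4 ZF=0 PC=8
Step 9: PC=8 exec 'ADD A, 4'. After: A=13 B=13 C=0 D=4 ZF=0 PC=9
Step 10: PC=9 exec 'ADD D, 4'. After: A=13 B=13 C=0 D=8 ZF=0 PC=10
Step 11: PC=10 exec 'ADD C, 6'. After: A=13 B=13 C=6 D=8 ZF=0 PC=11
Step 12: PC=11 exec 'HALT'. After: A=13 B=13 C=6 D=8 ZF=0 PC=11 HALTED
Total instructions executed: 12

Answer: 12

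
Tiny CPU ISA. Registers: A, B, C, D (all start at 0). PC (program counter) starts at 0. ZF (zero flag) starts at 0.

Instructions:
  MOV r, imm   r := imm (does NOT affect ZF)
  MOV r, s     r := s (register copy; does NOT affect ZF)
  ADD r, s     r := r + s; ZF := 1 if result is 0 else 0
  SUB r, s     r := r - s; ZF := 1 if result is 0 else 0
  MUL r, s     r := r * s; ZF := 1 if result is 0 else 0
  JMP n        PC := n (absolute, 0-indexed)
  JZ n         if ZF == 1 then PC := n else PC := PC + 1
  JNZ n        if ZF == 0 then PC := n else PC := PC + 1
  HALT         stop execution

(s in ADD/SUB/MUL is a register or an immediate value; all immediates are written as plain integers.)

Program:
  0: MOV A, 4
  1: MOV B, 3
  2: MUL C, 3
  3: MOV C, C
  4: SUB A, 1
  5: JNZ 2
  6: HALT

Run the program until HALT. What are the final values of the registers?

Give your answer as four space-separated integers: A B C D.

Step 1: PC=0 exec 'MOV A, 4'. After: A=4 B=0 C=0 D=0 ZF=0 PC=1
Step 2: PC=1 exec 'MOV B, 3'. After: A=4 B=3 C=0 D=0 ZF=0 PC=2
Step 3: PC=2 exec 'MUL C, 3'. After: A=4 B=3 C=0 D=0 ZF=1 PC=3
Step 4: PC=3 exec 'MOV C, C'. After: A=4 B=3 C=0 D=0 ZF=1 PC=4
Step 5: PC=4 exec 'SUB A, 1'. After: A=3 B=3 C=0 D=0 ZF=0 PC=5
Step 6: PC=5 exec 'JNZ 2'. After: A=3 B=3 C=0 D=0 ZF=0 PC=2
Step 7: PC=2 exec 'MUL C, 3'. After: A=3 B=3 C=0 D=0 ZF=1 PC=3
Step 8: PC=3 exec 'MOV C, C'. After: A=3 B=3 C=0 D=0 ZF=1 PC=4
Step 9: PC=4 exec 'SUB A, 1'. After: A=2 B=3 C=0 D=0 ZF=0 PC=5
Step 10: PC=5 exec 'JNZ 2'. After: A=2 B=3 C=0 D=0 ZF=0 PC=2
Step 11: PC=2 exec 'MUL C, 3'. After: A=2 B=3 C=0 D=0 ZF=1 PC=3
Step 12: PC=3 exec 'MOV C, C'. After: A=2 B=3 C=0 D=0 ZF=1 PC=4
Step 13: PC=4 exec 'SUB A, 1'. After: A=1 B=3 C=0 D=0 ZF=0 PC=5
Step 14: PC=5 exec 'JNZ 2'. After: A=1 B=3 C=0 D=0 ZF=0 PC=2
Step 15: PC=2 exec 'MUL C, 3'. After: A=1 B=3 C=0 D=0 ZF=1 PC=3
Step 16: PC=3 exec 'MOV C, C'. After: A=1 B=3 C=0 D=0 ZF=1 PC=4
Step 17: PC=4 exec 'SUB A, 1'. After: A=0 B=3 C=0 D=0 ZF=1 PC=5
Step 18: PC=5 exec 'JNZ 2'. After: A=0 B=3 C=0 D=0 ZF=1 PC=6
Step 19: PC=6 exec 'HALT'. After: A=0 B=3 C=0 D=0 ZF=1 PC=6 HALTED

Answer: 0 3 0 0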